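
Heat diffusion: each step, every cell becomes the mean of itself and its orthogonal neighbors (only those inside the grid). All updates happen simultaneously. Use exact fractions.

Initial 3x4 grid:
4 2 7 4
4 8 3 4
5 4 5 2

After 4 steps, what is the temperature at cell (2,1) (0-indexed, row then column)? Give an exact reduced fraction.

Answer: 481831/108000

Derivation:
Step 1: cell (2,1) = 11/2
Step 2: cell (2,1) = 263/60
Step 3: cell (2,1) = 17143/3600
Step 4: cell (2,1) = 481831/108000
Full grid after step 4:
  597517/129600 961037/216000 325019/72000 183539/43200
  3908443/864000 1672607/360000 1541807/360000 3699223/864000
  608467/129600 481831/108000 474341/108000 527267/129600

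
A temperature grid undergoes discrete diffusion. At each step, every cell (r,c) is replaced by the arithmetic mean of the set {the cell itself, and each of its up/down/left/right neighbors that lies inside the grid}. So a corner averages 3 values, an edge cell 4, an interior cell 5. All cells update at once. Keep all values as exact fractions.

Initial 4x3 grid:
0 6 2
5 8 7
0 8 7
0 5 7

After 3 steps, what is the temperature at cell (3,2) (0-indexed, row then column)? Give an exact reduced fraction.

Step 1: cell (3,2) = 19/3
Step 2: cell (3,2) = 223/36
Step 3: cell (3,2) = 12341/2160
Full grid after step 3:
  4589/1080 4193/900 3871/720
  14807/3600 31297/6000 13613/2400
  932/225 10039/2000 43799/7200
  4103/1080 1973/400 12341/2160

Answer: 12341/2160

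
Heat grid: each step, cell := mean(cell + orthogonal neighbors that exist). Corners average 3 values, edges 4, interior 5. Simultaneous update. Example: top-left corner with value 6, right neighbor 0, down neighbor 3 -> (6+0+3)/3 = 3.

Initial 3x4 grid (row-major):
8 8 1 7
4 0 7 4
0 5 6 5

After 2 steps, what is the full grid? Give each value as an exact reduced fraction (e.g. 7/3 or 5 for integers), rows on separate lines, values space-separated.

Answer: 167/36 161/30 22/5 31/6
131/30 92/25 513/100 367/80
35/12 163/40 171/40 11/2

Derivation:
After step 1:
  20/3 17/4 23/4 4
  3 24/5 18/5 23/4
  3 11/4 23/4 5
After step 2:
  167/36 161/30 22/5 31/6
  131/30 92/25 513/100 367/80
  35/12 163/40 171/40 11/2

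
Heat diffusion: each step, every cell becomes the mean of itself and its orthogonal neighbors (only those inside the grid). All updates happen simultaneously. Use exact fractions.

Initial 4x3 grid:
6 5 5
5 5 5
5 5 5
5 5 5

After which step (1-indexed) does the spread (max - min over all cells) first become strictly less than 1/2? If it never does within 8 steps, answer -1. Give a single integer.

Step 1: max=16/3, min=5, spread=1/3
  -> spread < 1/2 first at step 1
Step 2: max=95/18, min=5, spread=5/18
Step 3: max=1121/216, min=5, spread=41/216
Step 4: max=133817/25920, min=5, spread=4217/25920
Step 5: max=7985149/1555200, min=36079/7200, spread=38417/311040
Step 6: max=477760211/93312000, min=722597/144000, spread=1903471/18662400
Step 7: max=28594589089/5598720000, min=21715759/4320000, spread=18038617/223948800
Step 8: max=1712884182851/335923200000, min=1956926759/388800000, spread=883978523/13436928000

Answer: 1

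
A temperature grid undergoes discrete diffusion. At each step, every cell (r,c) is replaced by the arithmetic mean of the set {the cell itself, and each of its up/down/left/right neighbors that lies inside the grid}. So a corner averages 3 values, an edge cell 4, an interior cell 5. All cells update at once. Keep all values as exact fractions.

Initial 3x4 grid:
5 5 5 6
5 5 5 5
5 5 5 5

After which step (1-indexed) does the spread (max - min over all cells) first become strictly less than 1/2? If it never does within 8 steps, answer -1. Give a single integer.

Step 1: max=16/3, min=5, spread=1/3
  -> spread < 1/2 first at step 1
Step 2: max=95/18, min=5, spread=5/18
Step 3: max=1121/216, min=5, spread=41/216
Step 4: max=133817/25920, min=5, spread=4217/25920
Step 5: max=7985149/1555200, min=36079/7200, spread=38417/311040
Step 6: max=477760211/93312000, min=722597/144000, spread=1903471/18662400
Step 7: max=28594589089/5598720000, min=21715759/4320000, spread=18038617/223948800
Step 8: max=1712884182851/335923200000, min=1956926759/388800000, spread=883978523/13436928000

Answer: 1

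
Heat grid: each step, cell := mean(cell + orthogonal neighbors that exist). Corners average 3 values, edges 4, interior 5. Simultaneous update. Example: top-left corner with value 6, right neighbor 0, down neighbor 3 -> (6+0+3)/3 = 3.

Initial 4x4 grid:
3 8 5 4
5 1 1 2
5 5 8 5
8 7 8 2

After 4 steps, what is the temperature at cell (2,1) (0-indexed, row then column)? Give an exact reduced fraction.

Answer: 471677/90000

Derivation:
Step 1: cell (2,1) = 26/5
Step 2: cell (2,1) = 547/100
Step 3: cell (2,1) = 15599/3000
Step 4: cell (2,1) = 471677/90000
Full grid after step 4:
  35977/8100 187417/43200 872389/216000 31751/8100
  206479/43200 204131/45000 194623/45000 881419/216000
  1148347/216000 471677/90000 9737/2000 334313/72000
  189113/32400 1231627/216000 390833/72000 2195/432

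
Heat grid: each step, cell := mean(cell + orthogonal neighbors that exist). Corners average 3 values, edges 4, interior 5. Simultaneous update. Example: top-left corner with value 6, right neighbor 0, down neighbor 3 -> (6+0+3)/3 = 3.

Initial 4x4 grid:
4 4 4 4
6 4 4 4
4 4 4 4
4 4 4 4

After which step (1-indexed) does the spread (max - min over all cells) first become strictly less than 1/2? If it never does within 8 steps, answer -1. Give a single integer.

Answer: 3

Derivation:
Step 1: max=14/3, min=4, spread=2/3
Step 2: max=271/60, min=4, spread=31/60
Step 3: max=2371/540, min=4, spread=211/540
  -> spread < 1/2 first at step 3
Step 4: max=232843/54000, min=4, spread=16843/54000
Step 5: max=2082643/486000, min=18079/4500, spread=130111/486000
Step 6: max=61962367/14580000, min=1087159/270000, spread=3255781/14580000
Step 7: max=1849953691/437400000, min=1091107/270000, spread=82360351/437400000
Step 8: max=55239316891/13122000000, min=196906441/48600000, spread=2074577821/13122000000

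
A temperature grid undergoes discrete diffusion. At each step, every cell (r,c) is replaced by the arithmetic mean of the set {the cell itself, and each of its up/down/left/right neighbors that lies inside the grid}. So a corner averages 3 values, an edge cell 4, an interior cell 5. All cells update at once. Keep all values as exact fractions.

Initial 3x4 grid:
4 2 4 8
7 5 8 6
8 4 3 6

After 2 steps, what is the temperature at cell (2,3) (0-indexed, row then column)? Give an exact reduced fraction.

Answer: 23/4

Derivation:
Step 1: cell (2,3) = 5
Step 2: cell (2,3) = 23/4
Full grid after step 2:
  169/36 1127/240 409/80 37/6
  82/15 503/100 563/100 29/5
  52/9 1307/240 409/80 23/4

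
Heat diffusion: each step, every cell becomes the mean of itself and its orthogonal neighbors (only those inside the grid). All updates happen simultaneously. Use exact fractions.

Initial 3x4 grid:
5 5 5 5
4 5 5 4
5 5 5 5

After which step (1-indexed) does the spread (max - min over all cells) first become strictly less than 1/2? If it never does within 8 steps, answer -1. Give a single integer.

Answer: 1

Derivation:
Step 1: max=5, min=14/3, spread=1/3
  -> spread < 1/2 first at step 1
Step 2: max=487/100, min=1133/240, spread=179/1200
Step 3: max=4367/900, min=10363/2160, spread=589/10800
Step 4: max=1741147/360000, min=4154693/864000, spread=120299/4320000
Step 5: max=15652277/3240000, min=249853087/51840000, spread=116669/10368000
Step 6: max=6257729107/1296000000, min=15000377933/3110400000, spread=90859619/15552000000
Step 7: max=375361971113/77760000000, min=900386280247/186624000000, spread=2412252121/933120000000
Step 8: max=22519150489867/4665600000000, min=54031574164373/11197440000000, spread=71935056539/55987200000000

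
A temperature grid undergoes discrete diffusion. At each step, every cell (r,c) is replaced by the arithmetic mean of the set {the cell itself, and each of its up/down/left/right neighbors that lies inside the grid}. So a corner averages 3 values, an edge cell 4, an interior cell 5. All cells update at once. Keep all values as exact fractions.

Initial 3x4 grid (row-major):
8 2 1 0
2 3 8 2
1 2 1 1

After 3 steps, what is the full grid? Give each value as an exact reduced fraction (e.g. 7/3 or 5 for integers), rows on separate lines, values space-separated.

Answer: 2453/720 7603/2400 6673/2400 9/4
21859/7200 9011/3000 15437/6000 34303/14400
5689/2160 18109/7200 18119/7200 479/216

Derivation:
After step 1:
  4 7/2 11/4 1
  7/2 17/5 3 11/4
  5/3 7/4 3 4/3
After step 2:
  11/3 273/80 41/16 13/6
  377/120 303/100 149/50 97/48
  83/36 589/240 109/48 85/36
After step 3:
  2453/720 7603/2400 6673/2400 9/4
  21859/7200 9011/3000 15437/6000 34303/14400
  5689/2160 18109/7200 18119/7200 479/216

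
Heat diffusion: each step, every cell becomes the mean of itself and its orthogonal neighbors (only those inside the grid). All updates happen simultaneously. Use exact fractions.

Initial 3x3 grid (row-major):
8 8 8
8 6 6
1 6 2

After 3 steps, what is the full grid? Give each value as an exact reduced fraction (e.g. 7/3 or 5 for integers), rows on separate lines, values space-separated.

After step 1:
  8 15/2 22/3
  23/4 34/5 11/2
  5 15/4 14/3
After step 2:
  85/12 889/120 61/9
  511/80 293/50 243/40
  29/6 1213/240 167/36
After step 3:
  5011/720 48833/7200 3647/540
  28997/4800 6157/1000 14011/2400
  217/40 73391/14400 11353/2160

Answer: 5011/720 48833/7200 3647/540
28997/4800 6157/1000 14011/2400
217/40 73391/14400 11353/2160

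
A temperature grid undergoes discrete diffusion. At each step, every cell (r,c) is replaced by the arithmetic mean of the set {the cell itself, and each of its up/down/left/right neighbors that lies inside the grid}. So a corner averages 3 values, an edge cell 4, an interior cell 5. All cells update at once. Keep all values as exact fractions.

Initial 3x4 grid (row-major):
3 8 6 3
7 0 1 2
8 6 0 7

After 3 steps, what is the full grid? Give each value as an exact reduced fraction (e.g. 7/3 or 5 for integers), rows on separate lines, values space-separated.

After step 1:
  6 17/4 9/2 11/3
  9/2 22/5 9/5 13/4
  7 7/2 7/2 3
After step 2:
  59/12 383/80 853/240 137/36
  219/40 369/100 349/100 703/240
  5 23/5 59/20 13/4
After step 3:
  3643/720 10169/2400 28147/7200 463/135
  11449/2400 8817/2000 1246/375 48509/14400
  201/40 203/50 1429/400 2191/720

Answer: 3643/720 10169/2400 28147/7200 463/135
11449/2400 8817/2000 1246/375 48509/14400
201/40 203/50 1429/400 2191/720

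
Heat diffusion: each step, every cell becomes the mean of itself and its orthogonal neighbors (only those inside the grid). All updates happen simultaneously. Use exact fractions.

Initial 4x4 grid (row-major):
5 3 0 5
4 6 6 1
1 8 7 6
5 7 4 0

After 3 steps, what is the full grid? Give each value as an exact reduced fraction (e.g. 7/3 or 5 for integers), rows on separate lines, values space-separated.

After step 1:
  4 7/2 7/2 2
  4 27/5 4 9/2
  9/2 29/5 31/5 7/2
  13/3 6 9/2 10/3
After step 2:
  23/6 41/10 13/4 10/3
  179/40 227/50 118/25 7/2
  559/120 279/50 24/5 263/60
  89/18 619/120 601/120 34/9
After step 3:
  1489/360 4717/1200 4621/1200 121/36
  1313/300 4683/1000 2081/500 4781/1200
  4423/900 7421/1500 2939/600 2963/720
  2657/540 9311/1800 1687/360 4741/1080

Answer: 1489/360 4717/1200 4621/1200 121/36
1313/300 4683/1000 2081/500 4781/1200
4423/900 7421/1500 2939/600 2963/720
2657/540 9311/1800 1687/360 4741/1080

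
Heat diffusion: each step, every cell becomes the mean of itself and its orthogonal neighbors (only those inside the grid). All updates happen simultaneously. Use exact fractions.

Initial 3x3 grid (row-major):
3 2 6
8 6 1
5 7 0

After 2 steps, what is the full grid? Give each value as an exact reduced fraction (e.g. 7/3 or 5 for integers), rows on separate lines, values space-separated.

After step 1:
  13/3 17/4 3
  11/2 24/5 13/4
  20/3 9/2 8/3
After step 2:
  169/36 983/240 7/2
  213/40 223/50 823/240
  50/9 559/120 125/36

Answer: 169/36 983/240 7/2
213/40 223/50 823/240
50/9 559/120 125/36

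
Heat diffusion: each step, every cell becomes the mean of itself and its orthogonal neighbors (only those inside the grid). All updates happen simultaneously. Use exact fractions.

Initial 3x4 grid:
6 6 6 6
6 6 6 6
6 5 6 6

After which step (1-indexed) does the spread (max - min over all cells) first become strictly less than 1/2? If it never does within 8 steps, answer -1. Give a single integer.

Step 1: max=6, min=17/3, spread=1/3
  -> spread < 1/2 first at step 1
Step 2: max=6, min=689/120, spread=31/120
Step 3: max=6, min=6269/1080, spread=211/1080
Step 4: max=10753/1800, min=631103/108000, spread=14077/108000
Step 5: max=644317/108000, min=5691593/972000, spread=5363/48600
Step 6: max=357131/60000, min=171219191/29160000, spread=93859/1166400
Step 7: max=577863533/97200000, min=10287325519/1749600000, spread=4568723/69984000
Step 8: max=17314381111/2916000000, min=618075564371/104976000000, spread=8387449/167961600

Answer: 1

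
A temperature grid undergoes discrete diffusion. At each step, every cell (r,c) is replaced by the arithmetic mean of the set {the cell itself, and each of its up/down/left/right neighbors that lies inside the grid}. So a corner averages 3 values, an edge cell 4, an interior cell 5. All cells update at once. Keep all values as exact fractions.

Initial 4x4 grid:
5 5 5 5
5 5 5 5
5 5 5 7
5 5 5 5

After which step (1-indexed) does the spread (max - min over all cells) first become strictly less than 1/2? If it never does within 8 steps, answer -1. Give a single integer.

Step 1: max=17/3, min=5, spread=2/3
Step 2: max=331/60, min=5, spread=31/60
Step 3: max=2911/540, min=5, spread=211/540
  -> spread < 1/2 first at step 3
Step 4: max=286843/54000, min=5, spread=16843/54000
Step 5: max=2568643/486000, min=22579/4500, spread=130111/486000
Step 6: max=76542367/14580000, min=1357159/270000, spread=3255781/14580000
Step 7: max=2287353691/437400000, min=1361107/270000, spread=82360351/437400000
Step 8: max=68361316891/13122000000, min=245506441/48600000, spread=2074577821/13122000000

Answer: 3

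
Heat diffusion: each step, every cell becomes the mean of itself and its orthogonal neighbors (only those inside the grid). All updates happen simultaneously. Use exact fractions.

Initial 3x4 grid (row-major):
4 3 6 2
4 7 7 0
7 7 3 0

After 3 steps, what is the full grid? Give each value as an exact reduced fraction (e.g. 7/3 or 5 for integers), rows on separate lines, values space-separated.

After step 1:
  11/3 5 9/2 8/3
  11/2 28/5 23/5 9/4
  6 6 17/4 1
After step 2:
  85/18 563/120 503/120 113/36
  623/120 267/50 106/25 631/240
  35/6 437/80 317/80 5/2
After step 3:
  2629/540 17051/3600 3659/900 7171/2160
  37957/7200 29911/6000 6109/1500 45029/14400
  1319/240 12359/2400 3233/800 1091/360

Answer: 2629/540 17051/3600 3659/900 7171/2160
37957/7200 29911/6000 6109/1500 45029/14400
1319/240 12359/2400 3233/800 1091/360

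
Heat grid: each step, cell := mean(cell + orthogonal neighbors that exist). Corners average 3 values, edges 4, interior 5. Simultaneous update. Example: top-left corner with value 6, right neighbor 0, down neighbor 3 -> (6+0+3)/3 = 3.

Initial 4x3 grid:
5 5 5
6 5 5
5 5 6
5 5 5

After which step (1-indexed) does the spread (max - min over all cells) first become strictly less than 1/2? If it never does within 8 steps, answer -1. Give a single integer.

Step 1: max=16/3, min=5, spread=1/3
  -> spread < 1/2 first at step 1
Step 2: max=631/120, min=61/12, spread=7/40
Step 3: max=18727/3600, min=1847/360, spread=257/3600
Step 4: max=280217/54000, min=6181/1200, spread=259/6750
Step 5: max=8392739/1620000, min=52274/10125, spread=3211/180000
Step 6: max=62904197/12150000, min=50235881/9720000, spread=437383/48600000
Step 7: max=15091839067/2916000000, min=1005277043/194400000, spread=6341711/1458000000
Step 8: max=452683425439/87480000000, min=180997905211/34992000000, spread=125774941/58320000000

Answer: 1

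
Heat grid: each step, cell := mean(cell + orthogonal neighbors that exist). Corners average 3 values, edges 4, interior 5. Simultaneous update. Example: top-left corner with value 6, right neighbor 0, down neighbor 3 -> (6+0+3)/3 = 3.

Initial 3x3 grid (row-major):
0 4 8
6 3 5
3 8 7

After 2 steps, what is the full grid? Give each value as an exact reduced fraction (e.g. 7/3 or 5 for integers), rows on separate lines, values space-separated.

After step 1:
  10/3 15/4 17/3
  3 26/5 23/4
  17/3 21/4 20/3
After step 2:
  121/36 359/80 91/18
  43/10 459/100 1397/240
  167/36 1367/240 53/9

Answer: 121/36 359/80 91/18
43/10 459/100 1397/240
167/36 1367/240 53/9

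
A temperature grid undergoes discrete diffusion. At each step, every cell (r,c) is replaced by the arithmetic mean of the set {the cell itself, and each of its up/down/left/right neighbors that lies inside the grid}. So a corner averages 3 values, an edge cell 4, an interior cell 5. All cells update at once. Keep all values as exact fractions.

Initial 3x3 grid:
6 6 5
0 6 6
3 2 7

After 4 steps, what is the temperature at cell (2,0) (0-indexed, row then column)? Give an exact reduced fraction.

Step 1: cell (2,0) = 5/3
Step 2: cell (2,0) = 119/36
Step 3: cell (2,0) = 1505/432
Step 4: cell (2,0) = 101431/25920
Full grid after step 4:
  19031/4320 816257/172800 133921/25920
  695657/172800 41173/9000 6619/1350
  101431/25920 363991/86400 20461/4320

Answer: 101431/25920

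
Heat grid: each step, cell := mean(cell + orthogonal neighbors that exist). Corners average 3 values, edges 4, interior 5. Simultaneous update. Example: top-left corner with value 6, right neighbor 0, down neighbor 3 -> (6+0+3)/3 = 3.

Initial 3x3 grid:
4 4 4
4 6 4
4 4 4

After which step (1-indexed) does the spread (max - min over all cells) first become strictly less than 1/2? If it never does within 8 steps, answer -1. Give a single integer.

Step 1: max=9/2, min=4, spread=1/2
Step 2: max=112/25, min=169/40, spread=51/200
  -> spread < 1/2 first at step 2
Step 3: max=10423/2400, min=767/180, spread=589/7200
Step 4: max=64943/15000, min=617081/144000, spread=31859/720000
Step 5: max=37251607/8640000, min=3864721/900000, spread=751427/43200000
Step 6: max=232634687/54000000, min=2228663129/518400000, spread=23149331/2592000000
Step 7: max=133898654263/31104000000, min=13934931889/3240000000, spread=616540643/155520000000
Step 8: max=836712453983/194400000000, min=8028892008761/1866240000000, spread=17737747379/9331200000000

Answer: 2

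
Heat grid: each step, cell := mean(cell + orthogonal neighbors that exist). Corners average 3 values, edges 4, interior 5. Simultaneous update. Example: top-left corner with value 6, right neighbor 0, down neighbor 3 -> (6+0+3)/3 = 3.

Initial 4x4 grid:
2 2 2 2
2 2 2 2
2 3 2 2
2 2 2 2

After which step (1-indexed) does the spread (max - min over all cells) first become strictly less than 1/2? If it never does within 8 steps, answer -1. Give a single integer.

Step 1: max=9/4, min=2, spread=1/4
  -> spread < 1/2 first at step 1
Step 2: max=111/50, min=2, spread=11/50
Step 3: max=5167/2400, min=2, spread=367/2400
Step 4: max=23171/10800, min=1213/600, spread=1337/10800
Step 5: max=689669/324000, min=36469/18000, spread=33227/324000
Step 6: max=20654327/9720000, min=220049/108000, spread=849917/9720000
Step 7: max=616914347/291600000, min=3308533/1620000, spread=21378407/291600000
Step 8: max=18462462371/8748000000, min=995688343/486000000, spread=540072197/8748000000

Answer: 1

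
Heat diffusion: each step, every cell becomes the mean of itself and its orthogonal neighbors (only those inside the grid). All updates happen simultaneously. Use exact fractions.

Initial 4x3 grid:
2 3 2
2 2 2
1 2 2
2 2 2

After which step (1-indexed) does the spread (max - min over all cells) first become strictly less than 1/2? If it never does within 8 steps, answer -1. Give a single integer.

Step 1: max=7/3, min=5/3, spread=2/3
Step 2: max=547/240, min=209/120, spread=43/80
Step 3: max=4757/2160, min=1949/1080, spread=859/2160
  -> spread < 1/2 first at step 3
Step 4: max=55451/25920, min=12067/6480, spread=7183/25920
Step 5: max=3300529/1555200, min=365269/194400, spread=378377/1555200
Step 6: max=195323867/93312000, min=1390229/729000, spread=3474911/18662400
Step 7: max=11633741233/5598720000, min=672608183/349920000, spread=174402061/1119744000
Step 8: max=692683423187/335923200000, min=20343963491/10497600000, spread=1667063659/13436928000

Answer: 3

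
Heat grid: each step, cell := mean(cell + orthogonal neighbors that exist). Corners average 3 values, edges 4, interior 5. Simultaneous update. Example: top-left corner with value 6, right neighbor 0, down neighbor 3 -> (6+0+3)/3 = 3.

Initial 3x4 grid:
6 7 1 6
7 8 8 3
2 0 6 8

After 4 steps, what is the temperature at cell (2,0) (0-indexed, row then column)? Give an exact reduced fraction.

Step 1: cell (2,0) = 3
Step 2: cell (2,0) = 17/4
Step 3: cell (2,0) = 683/144
Step 4: cell (2,0) = 212743/43200
Full grid after step 4:
  711929/129600 297241/54000 285071/54000 682399/129600
  4553821/864000 1881719/360000 213441/40000 1509617/288000
  212743/43200 182119/36000 558017/108000 693299/129600

Answer: 212743/43200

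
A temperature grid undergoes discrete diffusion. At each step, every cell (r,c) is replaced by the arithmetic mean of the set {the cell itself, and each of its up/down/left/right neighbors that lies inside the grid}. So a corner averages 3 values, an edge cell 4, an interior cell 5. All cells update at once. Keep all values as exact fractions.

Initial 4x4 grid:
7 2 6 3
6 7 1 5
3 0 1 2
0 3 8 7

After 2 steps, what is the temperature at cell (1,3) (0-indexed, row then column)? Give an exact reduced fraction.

Step 1: cell (1,3) = 11/4
Step 2: cell (1,3) = 91/24
Full grid after step 2:
  65/12 167/40 103/24 125/36
  81/20 17/4 307/100 91/24
  16/5 67/25 177/50 437/120
  7/3 123/40 467/120 85/18

Answer: 91/24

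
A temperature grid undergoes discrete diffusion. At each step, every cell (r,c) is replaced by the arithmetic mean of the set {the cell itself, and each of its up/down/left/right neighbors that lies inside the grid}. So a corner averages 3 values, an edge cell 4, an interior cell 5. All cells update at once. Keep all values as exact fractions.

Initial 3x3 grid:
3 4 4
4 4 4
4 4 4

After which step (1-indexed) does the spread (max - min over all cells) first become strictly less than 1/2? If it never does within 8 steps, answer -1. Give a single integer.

Answer: 1

Derivation:
Step 1: max=4, min=11/3, spread=1/3
  -> spread < 1/2 first at step 1
Step 2: max=4, min=67/18, spread=5/18
Step 3: max=4, min=823/216, spread=41/216
Step 4: max=1429/360, min=49709/12960, spread=347/2592
Step 5: max=14243/3600, min=3003463/777600, spread=2921/31104
Step 6: max=1702517/432000, min=180795461/46656000, spread=24611/373248
Step 7: max=38223259/9720000, min=10878717967/2799360000, spread=207329/4478976
Step 8: max=2034798401/518400000, min=653816447549/167961600000, spread=1746635/53747712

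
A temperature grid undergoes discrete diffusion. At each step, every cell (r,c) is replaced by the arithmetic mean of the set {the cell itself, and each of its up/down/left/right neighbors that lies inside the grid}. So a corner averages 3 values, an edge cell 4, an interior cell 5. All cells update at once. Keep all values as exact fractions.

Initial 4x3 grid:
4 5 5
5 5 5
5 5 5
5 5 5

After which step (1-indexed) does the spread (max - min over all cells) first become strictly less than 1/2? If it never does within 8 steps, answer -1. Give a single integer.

Answer: 1

Derivation:
Step 1: max=5, min=14/3, spread=1/3
  -> spread < 1/2 first at step 1
Step 2: max=5, min=85/18, spread=5/18
Step 3: max=5, min=1039/216, spread=41/216
Step 4: max=5, min=125383/25920, spread=4217/25920
Step 5: max=35921/7200, min=7566851/1555200, spread=38417/311040
Step 6: max=717403/144000, min=455359789/93312000, spread=1903471/18662400
Step 7: max=21484241/4320000, min=27392610911/5598720000, spread=18038617/223948800
Step 8: max=1931073241/388800000, min=1646347817149/335923200000, spread=883978523/13436928000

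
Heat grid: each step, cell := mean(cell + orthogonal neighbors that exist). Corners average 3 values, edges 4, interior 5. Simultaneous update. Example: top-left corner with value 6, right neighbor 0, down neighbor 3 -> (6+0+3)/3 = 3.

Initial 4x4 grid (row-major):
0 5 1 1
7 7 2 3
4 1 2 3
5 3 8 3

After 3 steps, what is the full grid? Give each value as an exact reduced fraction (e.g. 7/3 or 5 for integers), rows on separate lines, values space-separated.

After step 1:
  4 13/4 9/4 5/3
  9/2 22/5 3 9/4
  17/4 17/5 16/5 11/4
  4 17/4 4 14/3
After step 2:
  47/12 139/40 61/24 37/18
  343/80 371/100 151/50 29/12
  323/80 39/10 327/100 193/60
  25/6 313/80 967/240 137/36
After step 3:
  2803/720 4093/1200 9983/3600 505/216
  9571/2400 7357/2000 359/120 4819/1800
  1967/480 1883/500 20923/6000 5719/1800
  727/180 1921/480 27031/7200 7957/2160

Answer: 2803/720 4093/1200 9983/3600 505/216
9571/2400 7357/2000 359/120 4819/1800
1967/480 1883/500 20923/6000 5719/1800
727/180 1921/480 27031/7200 7957/2160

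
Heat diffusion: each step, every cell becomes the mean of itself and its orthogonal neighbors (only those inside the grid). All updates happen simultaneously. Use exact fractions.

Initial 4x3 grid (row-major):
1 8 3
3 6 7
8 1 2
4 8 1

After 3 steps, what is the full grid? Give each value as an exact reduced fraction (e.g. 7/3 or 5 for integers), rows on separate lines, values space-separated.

After step 1:
  4 9/2 6
  9/2 5 9/2
  4 5 11/4
  20/3 7/2 11/3
After step 2:
  13/3 39/8 5
  35/8 47/10 73/16
  121/24 81/20 191/48
  85/18 113/24 119/36
After step 3:
  163/36 2269/480 77/16
  369/80 361/80 2189/480
  1637/360 1079/240 5723/1440
  521/108 6043/1440 1727/432

Answer: 163/36 2269/480 77/16
369/80 361/80 2189/480
1637/360 1079/240 5723/1440
521/108 6043/1440 1727/432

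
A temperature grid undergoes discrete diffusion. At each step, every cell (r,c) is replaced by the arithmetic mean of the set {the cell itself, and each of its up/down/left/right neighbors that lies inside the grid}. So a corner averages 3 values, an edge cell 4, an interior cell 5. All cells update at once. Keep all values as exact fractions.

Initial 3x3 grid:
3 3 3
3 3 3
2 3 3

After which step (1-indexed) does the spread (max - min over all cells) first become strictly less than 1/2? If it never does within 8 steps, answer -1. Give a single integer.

Answer: 1

Derivation:
Step 1: max=3, min=8/3, spread=1/3
  -> spread < 1/2 first at step 1
Step 2: max=3, min=49/18, spread=5/18
Step 3: max=3, min=607/216, spread=41/216
Step 4: max=1069/360, min=36749/12960, spread=347/2592
Step 5: max=10643/3600, min=2225863/777600, spread=2921/31104
Step 6: max=1270517/432000, min=134139461/46656000, spread=24611/373248
Step 7: max=28503259/9720000, min=8079357967/2799360000, spread=207329/4478976
Step 8: max=1516398401/518400000, min=485854847549/167961600000, spread=1746635/53747712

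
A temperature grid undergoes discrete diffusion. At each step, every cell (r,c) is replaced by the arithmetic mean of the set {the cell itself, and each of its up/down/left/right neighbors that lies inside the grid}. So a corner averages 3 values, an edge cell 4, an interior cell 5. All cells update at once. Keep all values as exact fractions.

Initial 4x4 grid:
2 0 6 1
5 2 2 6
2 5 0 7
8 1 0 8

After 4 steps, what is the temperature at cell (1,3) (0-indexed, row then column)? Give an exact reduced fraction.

Step 1: cell (1,3) = 4
Step 2: cell (1,3) = 1007/240
Step 3: cell (1,3) = 26993/7200
Step 4: cell (1,3) = 782123/216000
Full grid after step 4:
  18053/6480 613109/216000 675173/216000 27991/8100
  650969/216000 265921/90000 146561/45000 782123/216000
  694321/216000 291383/90000 12709/3750 90091/24000
  110843/32400 713521/216000 253643/72000 4049/1080

Answer: 782123/216000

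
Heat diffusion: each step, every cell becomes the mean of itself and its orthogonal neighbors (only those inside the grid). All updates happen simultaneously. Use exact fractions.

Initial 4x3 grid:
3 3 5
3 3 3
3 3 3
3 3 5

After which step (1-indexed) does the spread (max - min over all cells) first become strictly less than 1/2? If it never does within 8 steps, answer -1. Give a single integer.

Answer: 3

Derivation:
Step 1: max=11/3, min=3, spread=2/3
Step 2: max=32/9, min=3, spread=5/9
Step 3: max=739/216, min=371/120, spread=89/270
  -> spread < 1/2 first at step 3
Step 4: max=43727/12960, min=5651/1800, spread=15199/64800
Step 5: max=2594113/777600, min=19063/6000, spread=617741/3888000
Step 6: max=64441393/19440000, min=20747131/6480000, spread=55/486
Step 7: max=3849443387/1166400000, min=1251593629/388800000, spread=7573/93312
Step 8: max=230204778133/69984000000, min=25125739237/7776000000, spread=32585/559872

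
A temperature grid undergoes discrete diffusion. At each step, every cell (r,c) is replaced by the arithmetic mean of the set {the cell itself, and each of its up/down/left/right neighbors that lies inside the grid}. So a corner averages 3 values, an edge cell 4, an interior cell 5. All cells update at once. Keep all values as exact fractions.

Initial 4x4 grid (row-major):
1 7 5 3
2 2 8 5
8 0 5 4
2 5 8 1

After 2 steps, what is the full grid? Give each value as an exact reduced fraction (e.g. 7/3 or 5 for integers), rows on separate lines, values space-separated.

Answer: 31/9 499/120 113/24 181/36
803/240 99/25 491/100 217/48
61/16 391/100 9/2 217/48
47/12 35/8 107/24 77/18

Derivation:
After step 1:
  10/3 15/4 23/4 13/3
  13/4 19/5 5 5
  3 4 5 15/4
  5 15/4 19/4 13/3
After step 2:
  31/9 499/120 113/24 181/36
  803/240 99/25 491/100 217/48
  61/16 391/100 9/2 217/48
  47/12 35/8 107/24 77/18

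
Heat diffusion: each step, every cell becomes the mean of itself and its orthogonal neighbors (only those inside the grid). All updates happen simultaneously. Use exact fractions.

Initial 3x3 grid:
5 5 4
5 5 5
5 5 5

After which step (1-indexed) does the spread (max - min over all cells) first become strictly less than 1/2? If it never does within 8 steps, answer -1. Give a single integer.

Answer: 1

Derivation:
Step 1: max=5, min=14/3, spread=1/3
  -> spread < 1/2 first at step 1
Step 2: max=5, min=85/18, spread=5/18
Step 3: max=5, min=1039/216, spread=41/216
Step 4: max=1789/360, min=62669/12960, spread=347/2592
Step 5: max=17843/3600, min=3781063/777600, spread=2921/31104
Step 6: max=2134517/432000, min=227451461/46656000, spread=24611/373248
Step 7: max=47943259/9720000, min=13678077967/2799360000, spread=207329/4478976
Step 8: max=2553198401/518400000, min=821778047549/167961600000, spread=1746635/53747712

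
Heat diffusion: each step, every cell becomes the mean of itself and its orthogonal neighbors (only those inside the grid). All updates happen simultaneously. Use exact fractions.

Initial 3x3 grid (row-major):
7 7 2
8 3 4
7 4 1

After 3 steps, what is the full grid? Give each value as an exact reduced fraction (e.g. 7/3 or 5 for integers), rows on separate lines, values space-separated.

Answer: 3203/540 71519/14400 9377/2160
80369/14400 9801/2000 27347/7200
2933/540 63319/14400 913/240

Derivation:
After step 1:
  22/3 19/4 13/3
  25/4 26/5 5/2
  19/3 15/4 3
After step 2:
  55/9 1297/240 139/36
  1507/240 449/100 451/120
  49/9 1097/240 37/12
After step 3:
  3203/540 71519/14400 9377/2160
  80369/14400 9801/2000 27347/7200
  2933/540 63319/14400 913/240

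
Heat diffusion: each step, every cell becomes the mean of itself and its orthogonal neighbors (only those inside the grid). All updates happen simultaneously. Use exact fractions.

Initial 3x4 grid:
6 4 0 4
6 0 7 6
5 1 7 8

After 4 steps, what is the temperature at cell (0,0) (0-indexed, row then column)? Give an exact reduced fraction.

Answer: 503017/129600

Derivation:
Step 1: cell (0,0) = 16/3
Step 2: cell (0,0) = 145/36
Step 3: cell (0,0) = 4363/1080
Step 4: cell (0,0) = 503017/129600
Full grid after step 4:
  503017/129600 857927/216000 887567/216000 585517/129600
  3485903/864000 1451707/360000 1634107/360000 4172363/864000
  19421/4800 39023/9000 21379/4500 75263/14400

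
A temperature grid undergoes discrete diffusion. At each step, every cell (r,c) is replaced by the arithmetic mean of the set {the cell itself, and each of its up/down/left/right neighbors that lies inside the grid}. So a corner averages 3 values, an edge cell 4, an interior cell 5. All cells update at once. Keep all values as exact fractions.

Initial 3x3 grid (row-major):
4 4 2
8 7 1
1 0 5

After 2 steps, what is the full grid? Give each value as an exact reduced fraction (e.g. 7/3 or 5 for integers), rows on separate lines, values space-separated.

Answer: 175/36 191/48 31/9
13/3 81/20 145/48
15/4 49/16 3

Derivation:
After step 1:
  16/3 17/4 7/3
  5 4 15/4
  3 13/4 2
After step 2:
  175/36 191/48 31/9
  13/3 81/20 145/48
  15/4 49/16 3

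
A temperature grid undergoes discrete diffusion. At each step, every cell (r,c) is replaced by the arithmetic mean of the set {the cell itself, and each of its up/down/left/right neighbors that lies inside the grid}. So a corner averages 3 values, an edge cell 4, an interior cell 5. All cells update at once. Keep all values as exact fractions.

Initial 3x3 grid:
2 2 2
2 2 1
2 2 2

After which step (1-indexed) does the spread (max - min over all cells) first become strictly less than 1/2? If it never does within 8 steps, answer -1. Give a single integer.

Answer: 1

Derivation:
Step 1: max=2, min=5/3, spread=1/3
  -> spread < 1/2 first at step 1
Step 2: max=2, min=413/240, spread=67/240
Step 3: max=393/200, min=3883/2160, spread=1807/10800
Step 4: max=10439/5400, min=1570037/864000, spread=33401/288000
Step 5: max=1036609/540000, min=14322067/7776000, spread=3025513/38880000
Step 6: max=54844051/28800000, min=5755873133/3110400000, spread=53531/995328
Step 7: max=14760883949/7776000000, min=347215074151/186624000000, spread=450953/11943936
Step 8: max=1765231389481/933120000000, min=20885976439397/11197440000000, spread=3799043/143327232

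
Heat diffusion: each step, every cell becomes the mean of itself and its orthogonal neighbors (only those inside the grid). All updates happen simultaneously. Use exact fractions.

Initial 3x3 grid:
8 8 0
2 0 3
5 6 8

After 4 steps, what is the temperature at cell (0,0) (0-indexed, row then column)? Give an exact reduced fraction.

Step 1: cell (0,0) = 6
Step 2: cell (0,0) = 55/12
Step 3: cell (0,0) = 3221/720
Step 4: cell (0,0) = 184567/43200
Full grid after step 4:
  184567/43200 14107/3375 514301/129600
  3774017/864000 1496429/360000 3549017/864000
  281363/64800 1247339/288000 270463/64800

Answer: 184567/43200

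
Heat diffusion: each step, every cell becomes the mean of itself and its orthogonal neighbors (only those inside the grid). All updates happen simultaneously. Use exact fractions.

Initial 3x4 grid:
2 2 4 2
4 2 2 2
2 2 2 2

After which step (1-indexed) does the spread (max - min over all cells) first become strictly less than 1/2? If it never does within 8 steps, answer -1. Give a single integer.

Step 1: max=8/3, min=2, spread=2/3
Step 2: max=307/120, min=2, spread=67/120
Step 3: max=2747/1080, min=191/90, spread=91/216
  -> spread < 1/2 first at step 3
Step 4: max=161923/64800, min=5857/2700, spread=4271/12960
Step 5: max=9604997/3888000, min=13289/6000, spread=39749/155520
Step 6: max=570458023/233280000, min=2726419/1215000, spread=1879423/9331200
Step 7: max=33951511157/13996800000, min=661079959/291600000, spread=3551477/22394880
Step 8: max=2023971076063/839808000000, min=3330151213/1458000000, spread=846431819/6718464000

Answer: 3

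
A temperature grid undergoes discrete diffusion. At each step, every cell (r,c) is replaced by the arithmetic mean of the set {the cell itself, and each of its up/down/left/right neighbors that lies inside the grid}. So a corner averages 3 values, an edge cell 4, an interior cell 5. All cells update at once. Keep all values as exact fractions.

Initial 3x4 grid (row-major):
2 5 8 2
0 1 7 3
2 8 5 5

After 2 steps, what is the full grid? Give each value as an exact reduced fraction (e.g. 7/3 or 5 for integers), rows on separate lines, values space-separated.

Answer: 91/36 481/120 559/120 169/36
667/240 73/20 5 1063/240
103/36 1067/240 1163/240 89/18

Derivation:
After step 1:
  7/3 4 11/2 13/3
  5/4 21/5 24/5 17/4
  10/3 4 25/4 13/3
After step 2:
  91/36 481/120 559/120 169/36
  667/240 73/20 5 1063/240
  103/36 1067/240 1163/240 89/18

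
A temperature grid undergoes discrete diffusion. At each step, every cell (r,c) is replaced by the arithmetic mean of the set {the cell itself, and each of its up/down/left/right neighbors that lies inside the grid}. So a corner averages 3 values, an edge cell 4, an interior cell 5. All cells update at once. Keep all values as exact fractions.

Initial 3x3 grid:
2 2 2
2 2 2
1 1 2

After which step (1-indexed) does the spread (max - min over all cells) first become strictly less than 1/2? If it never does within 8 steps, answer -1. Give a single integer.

Step 1: max=2, min=4/3, spread=2/3
Step 2: max=2, min=55/36, spread=17/36
  -> spread < 1/2 first at step 2
Step 3: max=349/180, min=3473/2160, spread=143/432
Step 4: max=5137/2700, min=216451/129600, spread=1205/5184
Step 5: max=134459/72000, min=13252697/7776000, spread=10151/62208
Step 6: max=35870791/19440000, min=807450859/466560000, spread=85517/746496
Step 7: max=4263846329/2332800000, min=48914809073/27993600000, spread=720431/8957952
Step 8: max=10591838137/5832000000, min=2955617805331/1679616000000, spread=6069221/107495424

Answer: 2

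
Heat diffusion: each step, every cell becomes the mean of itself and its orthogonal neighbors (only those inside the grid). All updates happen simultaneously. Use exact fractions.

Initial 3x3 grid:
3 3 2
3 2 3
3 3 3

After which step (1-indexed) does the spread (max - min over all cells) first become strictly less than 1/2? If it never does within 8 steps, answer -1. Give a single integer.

Answer: 2

Derivation:
Step 1: max=3, min=5/2, spread=1/2
Step 2: max=231/80, min=23/9, spread=239/720
  -> spread < 1/2 first at step 2
Step 3: max=1033/360, min=19273/7200, spread=1387/7200
Step 4: max=60731/21600, min=86759/32400, spread=347/2592
Step 5: max=3640057/1296000, min=5277523/1944000, spread=2921/31104
Step 6: max=216789779/77760000, min=317493731/116640000, spread=24611/373248
Step 7: max=12978309313/4665600000, min=19143512407/6998400000, spread=207329/4478976
Step 8: max=776342073611/279936000000, min=1150867524479/419904000000, spread=1746635/53747712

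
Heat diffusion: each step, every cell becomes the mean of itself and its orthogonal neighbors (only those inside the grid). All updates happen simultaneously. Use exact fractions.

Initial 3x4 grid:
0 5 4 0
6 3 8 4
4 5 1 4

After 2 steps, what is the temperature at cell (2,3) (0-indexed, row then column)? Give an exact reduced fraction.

Answer: 23/6

Derivation:
Step 1: cell (2,3) = 3
Step 2: cell (2,3) = 23/6
Full grid after step 2:
  119/36 979/240 167/48 131/36
  1039/240 189/50 443/100 41/12
  23/6 363/80 59/16 23/6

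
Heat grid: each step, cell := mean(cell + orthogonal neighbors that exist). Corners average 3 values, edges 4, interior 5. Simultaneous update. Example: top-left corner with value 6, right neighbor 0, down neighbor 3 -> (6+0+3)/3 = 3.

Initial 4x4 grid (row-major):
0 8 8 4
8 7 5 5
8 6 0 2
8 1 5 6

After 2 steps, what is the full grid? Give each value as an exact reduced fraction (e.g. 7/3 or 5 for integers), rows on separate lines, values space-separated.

Answer: 101/18 181/30 17/3 191/36
1523/240 277/50 513/100 215/48
1399/240 273/50 77/20 911/240
109/18 271/60 239/60 127/36

Derivation:
After step 1:
  16/3 23/4 25/4 17/3
  23/4 34/5 5 4
  15/2 22/5 18/5 13/4
  17/3 5 3 13/3
After step 2:
  101/18 181/30 17/3 191/36
  1523/240 277/50 513/100 215/48
  1399/240 273/50 77/20 911/240
  109/18 271/60 239/60 127/36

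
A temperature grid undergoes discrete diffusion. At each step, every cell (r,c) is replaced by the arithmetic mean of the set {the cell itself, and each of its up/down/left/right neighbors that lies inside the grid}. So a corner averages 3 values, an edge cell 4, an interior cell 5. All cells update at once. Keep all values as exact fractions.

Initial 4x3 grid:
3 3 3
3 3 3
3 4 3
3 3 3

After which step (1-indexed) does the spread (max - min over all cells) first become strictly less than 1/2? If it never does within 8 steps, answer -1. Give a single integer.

Answer: 1

Derivation:
Step 1: max=13/4, min=3, spread=1/4
  -> spread < 1/2 first at step 1
Step 2: max=323/100, min=3, spread=23/100
Step 3: max=15211/4800, min=1213/400, spread=131/960
Step 4: max=136151/43200, min=21991/7200, spread=841/8640
Step 5: max=54382051/17280000, min=4413373/1440000, spread=56863/691200
Step 6: max=488094341/155520000, min=39869543/12960000, spread=386393/6220800
Step 7: max=195017723131/62208000000, min=15972358813/5184000000, spread=26795339/497664000
Step 8: max=11681255714129/3732480000000, min=960206149667/311040000000, spread=254051069/5971968000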